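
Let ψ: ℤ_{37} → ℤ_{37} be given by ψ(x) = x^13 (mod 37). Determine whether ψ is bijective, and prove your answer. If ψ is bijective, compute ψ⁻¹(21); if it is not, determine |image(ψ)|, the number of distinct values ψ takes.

Since 37 is prime, the nonzero elements of ℤ_{37} form a cyclic group of order 36.
As gcd(13, 36) = 1, raising to the 13th power is a bijection on this group: if u^13 ≡ v^13 then (uv^{−1})^13 = 1, and the only element of order dividing gcd(13, 36) = 1 is 1, so u = v.
With ψ(0) = 0 this makes ψ injective on all of ℤ_{37}, hence bijective (finite equal-size domain and codomain). In particular ψ is bijective.
Since ψ is bijective, we find the preimage of 21. The inverse of x ↦ x^13 on (ℤ_{37})^× is x ↦ x^25, because 13·25 = 325 = 9·36 + 1 ≡ 1 (mod 36) and x^{36} = 1 for x ≠ 0 (Fermat). So ψ⁻¹(21) = 21^25 mod 37.
Repeated squaring mod 37: 21^1 ≡ 21, 21^2 ≡ 21² = 441 ≡ 34, 21^4 ≡ 34² = 1156 ≡ 9, 21^8 ≡ 9² = 81 ≡ 7, 21^16 ≡ 7² = 49 ≡ 12. Since 25 = 16 + 8 + 1, 21^25 ≡ 12·7·21: 12·7 = 84 ≡ 10, then 10·21 = 210 ≡ 25. So 21^25 ≡ 25 (mod 37).
Hence ψ⁻¹(21) = 25.

25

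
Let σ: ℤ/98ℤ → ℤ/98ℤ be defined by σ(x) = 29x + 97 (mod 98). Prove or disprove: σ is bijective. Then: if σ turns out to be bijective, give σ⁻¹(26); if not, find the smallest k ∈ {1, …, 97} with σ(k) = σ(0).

Suppose σ(a) = σ(b) in ℤ/98ℤ. Then 29a + 97 ≡ 29b + 97 (mod 98), thus 29(a − b) ≡ 0 (mod 98).
Since gcd(29, 98) = 1, 29 is invertible modulo 98, thus a − b ≡ 0 (mod 98), i.e. a = b.
We now compute 29⁻¹ mod 98 explicitly. Euclid's algorithm: 98 = 3·29 + 11, 29 = 2·11 + 7, 11 = 1·7 + 4, 7 = 1·4 + 3, 4 = 1·3 + 1; back-substituting gives 1 = 71·29 − 21·98, so 29⁻¹ ≡ 71 (mod 98).
For any y ∈ ℤ/98ℤ, x = 71(y − 97) mod 98 satisfies σ(x) = 29·71(y − 97) + 97 ≡ y (since 29·71 ≡ 1 mod 98). So every y has a preimage.
So σ is bijective.
Since σ is bijective, we compute σ⁻¹(26): solve 29x + 97 ≡ 26 (mod 98), i.e. 29x ≡ 27 (mod 98).
Multiplying by 29⁻¹ = 71 gives x ≡ 71·27 = 1917 = 19·98 + 55 ≡ 55 (mod 98).
Check: σ(55) = 29·55 + 97 = 1692 = 17·98 + 26 ≡ 26 (mod 98).

55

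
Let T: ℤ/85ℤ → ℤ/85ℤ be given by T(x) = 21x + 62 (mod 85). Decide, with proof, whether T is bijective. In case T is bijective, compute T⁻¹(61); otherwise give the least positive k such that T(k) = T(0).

4

Recall that injectivity means: for all u, v in the domain, T(u) = T(v) implies u = v.
If T(u) = T(v), then 21u ≡ 21v (mod 85). Because gcd(21, 85) = 1, we may cancel 21 to get u ≡ v (mod 85).
We now compute 21⁻¹ mod 85 explicitly. Euclid's algorithm: 85 = 4·21 + 1; back-substituting gives 1 = 81·21 − 20·85, so 21⁻¹ ≡ 81 (mod 85).
Then y ↦ 81(y − 62) is a two-sided inverse to T, so every y ∈ ℤ/85ℤ has a preimage.
Hence T is bijective.
Since T is bijective, we find T⁻¹(61): we need 21x ≡ 61 − 62 ≡ 84 (mod 85). Using 21⁻¹ = 81: x ≡ 81·84 = 6804 = 80·85 + 4, so x = 4.
Check: T(4) = 21·4 + 62 = 146 = 1·85 + 61 ≡ 61 (mod 85).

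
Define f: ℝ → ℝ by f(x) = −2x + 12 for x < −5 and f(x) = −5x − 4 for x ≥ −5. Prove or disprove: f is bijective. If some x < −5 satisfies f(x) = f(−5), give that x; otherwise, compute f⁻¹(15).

-19/5

Both pieces are strictly decreasing (slopes −2 and −5), so each is injective on its own interval.
The left piece maps (−∞, −5) onto (22, ∞); the right piece maps [−5, ∞) onto (−∞, 21].
The images leave a gap (22 has no preimage), so f is not surjective, hence not bijective.
Because the two images are disjoint, no x < −5 has f(x) = f(−5), so we compute f⁻¹(15): 15 lies in (−∞, 21], so solve −5x − 4 = 15: x = (15 + 4)/(−5) = −19/5.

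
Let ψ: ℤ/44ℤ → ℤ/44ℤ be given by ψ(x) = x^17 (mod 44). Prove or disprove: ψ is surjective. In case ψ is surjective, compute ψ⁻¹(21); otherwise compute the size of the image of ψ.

33

ψ(0) = 0^17 = 0.
ψ(22): Repeated squaring mod 44: 22^1 ≡ 22, 22^2 ≡ 22² = 484 ≡ 0, 22^4 ≡ 0² = 0, 22^8 ≡ 0² = 0, 22^16 ≡ 0² = 0. Since 17 = 16 + 1, 22^17 ≡ 0·22: 0·22 = 0. So 22^17 ≡ 0 (mod 44).
So ψ(0) = ψ(22) = 0 while 0 ≠ 22, therefore ψ is not injective.
A non-injective map from the 44-element set ℤ/44ℤ to itself takes at most 43 distinct values, so it cannot be surjective. Hence ψ is not surjective.
Since ψ is not surjective, we determine |image(ψ)|. Computing x^17 mod 44 for each x (by repeated squaring, reducing mod 44 at every step), the values ψ(0), ψ(1), …, ψ(43) are: 0, 1, 40, 31, 16, 25, 8, 39, 24, 37, 32, 11, 12, 29, 20, 27, 36, 41, 28, 35, 4, 21, 0, 23, 40, 9, 16, 3, 8, 17, 24, 15, 32, 33, 12, 7, 20, 5, 36, 19, 28, 13, 4, 43.
The distinct values are {0, 1, 3, 4, 5, 7, 8, 9, 11, 12, 13, 15, 16, 17, 19, 20, 21, 23, 24, 25, 27, 28, 29, 31, 32, 33, 35, 36, 37, 39, 40, 41, 43}; there are 33 of them.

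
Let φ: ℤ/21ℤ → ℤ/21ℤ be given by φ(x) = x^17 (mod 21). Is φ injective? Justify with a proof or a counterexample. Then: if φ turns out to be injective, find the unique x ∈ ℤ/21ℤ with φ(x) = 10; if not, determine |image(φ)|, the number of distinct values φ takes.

19

Computing x^17 mod 21 for each x (by repeated squaring, reducing mod 21 at every step), the values φ(0), φ(1), …, φ(20) are: 0, 1, 11, 12, 16, 17, 6, 7, 8, 18, 19, 2, 3, 13, 14, 15, 4, 5, 9, 10, 20.
Every element of ℤ/21ℤ appears exactly once in this list, so φ is a bijection, and in particular injective.
Since φ is injective, we read off the preimage of 10 from the same table: φ(19) = 10, so φ⁻¹(10) = 19.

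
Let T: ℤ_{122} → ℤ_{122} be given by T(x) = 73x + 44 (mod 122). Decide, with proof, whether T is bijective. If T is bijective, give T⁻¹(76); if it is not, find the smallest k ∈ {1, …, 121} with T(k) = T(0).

If T(x_1) = T(x_2), then 73x_1 ≡ 73x_2 (mod 122). Because gcd(73, 122) = 1, we may cancel 73 to get x_1 ≡ x_2 (mod 122).
We now compute 73⁻¹ mod 122 explicitly. Euclid's algorithm: 122 = 1·73 + 49, 73 = 1·49 + 24, 49 = 2·24 + 1; back-substituting gives 1 = 117·73 − 70·122, so 73⁻¹ ≡ 117 (mod 122).
For any y ∈ ℤ_{122}, x = 117(y − 44) mod 122 satisfies T(x) = 73·117(y − 44) + 44 ≡ y (since 73·117 ≡ 1 mod 122). So every y has a preimage.
Therefore T is bijective.
Since T is bijective, we compute T⁻¹(76): solve 73x + 44 ≡ 76 (mod 122), i.e. 73x ≡ 32 (mod 122).
Multiplying by 73⁻¹ = 117 gives x ≡ 117·32 = 3744 = 30·122 + 84 ≡ 84 (mod 122).
Check: T(84) = 73·84 + 44 = 6176 = 50·122 + 76 ≡ 76 (mod 122).

84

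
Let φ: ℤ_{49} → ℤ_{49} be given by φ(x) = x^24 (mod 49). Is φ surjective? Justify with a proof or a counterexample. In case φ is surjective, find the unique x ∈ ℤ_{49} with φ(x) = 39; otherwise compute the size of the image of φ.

φ(3): Repeated squaring mod 49: 3^1 ≡ 3, 3^2 ≡ 3² = 9, 3^4 ≡ 9² = 81 ≡ 32, 3^8 ≡ 32² = 1024 ≡ 44, 3^16 ≡ 44² = 1936 ≡ 25. Since 24 = 16 + 8, 3^24 ≡ 25·44: 25·44 = 1100 ≡ 22. So 3^24 ≡ 22 (mod 49).
φ(5): Repeated squaring mod 49: 5^1 ≡ 5, 5^2 ≡ 5² = 25, 5^4 ≡ 25² = 625 ≡ 37, 5^8 ≡ 37² = 1369 ≡ 46, 5^16 ≡ 46² = 2116 ≡ 9. Since 24 = 16 + 8, 5^24 ≡ 9·46: 9·46 = 414 ≡ 22. So 5^24 ≡ 22 (mod 49).
So φ(3) = φ(5) = 22 while 3 ≠ 5, therefore φ is not injective.
A non-injective map from the 49-element set ℤ_{49} to itself takes at most 48 distinct values, so it cannot be surjective. Thus φ is not surjective.
Since φ is not surjective, we determine |image(φ)|. Computing x^24 mod 49 for each x (by repeated squaring, reducing mod 49 at every step), the values φ(0), φ(1), …, φ(48) are: 0, 1, 8, 22, 15, 22, 29, 0, 22, 43, 29, 8, 36, 8, 0, 43, 29, 36, 1, 1, 36, 0, 15, 15, 43, 43, 15, 15, 0, 36, 1, 1, 36, 29, 43, 0, 8, 36, 8, 29, 43, 22, 0, 29, 22, 15, 22, 8, 1.
The distinct values are {0, 1, 8, 15, 22, 29, 36, 43}; there are 8 of them.

8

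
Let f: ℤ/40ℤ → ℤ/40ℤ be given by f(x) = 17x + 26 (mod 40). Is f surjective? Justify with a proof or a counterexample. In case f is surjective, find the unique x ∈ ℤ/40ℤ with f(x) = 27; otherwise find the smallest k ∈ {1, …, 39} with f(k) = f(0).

Since gcd(17, 40) = 1, 17 is invertible modulo 40. Euclid's algorithm: 40 = 2·17 + 6, 17 = 2·6 + 5, 6 = 1·5 + 1; back-substituting gives 1 = 33·17 − 14·40, so 17⁻¹ ≡ 33 (mod 40).
Then y ↦ 33(y − 26) is a two-sided inverse to f, so every y ∈ ℤ/40ℤ has a preimage.
So f is surjective.
Since f is surjective, we find f⁻¹(27): we need 17x ≡ 27 − 26 ≡ 1 (mod 40). Using 17⁻¹ = 33: x ≡ 33·1 = 33, so x = 33.
Check: f(33) = 17·33 + 26 = 587 = 14·40 + 27 ≡ 27 (mod 40).

33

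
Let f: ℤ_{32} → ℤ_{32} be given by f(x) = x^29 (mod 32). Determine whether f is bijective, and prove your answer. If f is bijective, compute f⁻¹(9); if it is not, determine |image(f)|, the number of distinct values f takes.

17

f(0) = 0^29 = 0.
f(2): Repeated squaring mod 32: 2^1 ≡ 2, 2^2 ≡ 2² = 4, 2^4 ≡ 4² = 16, 2^8 ≡ 16² = 256 ≡ 0, 2^16 ≡ 0² = 0. Since 29 = 16 + 8 + 4 + 1, 2^29 ≡ 0·0·16·2: 0·0 = 0, then 0·16 = 0, then 0·2 = 0. So 2^29 ≡ 0 (mod 32).
So f(0) = f(2) = 0 while 0 ≠ 2, so f is not injective, hence not bijective.
Since f is not bijective, we determine |image(f)|. Computing x^29 mod 32 for each x (by repeated squaring, reducing mod 32 at every step), the values f(0), f(1), …, f(31) are: 0, 1, 0, 19, 0, 21, 0, 7, 0, 9, 0, 27, 0, 29, 0, 15, 0, 17, 0, 3, 0, 5, 0, 23, 0, 25, 0, 11, 0, 13, 0, 31.
The distinct values are {0, 1, 3, 5, 7, 9, 11, 13, 15, 17, 19, 21, 23, 25, 27, 29, 31}; there are 17 of them.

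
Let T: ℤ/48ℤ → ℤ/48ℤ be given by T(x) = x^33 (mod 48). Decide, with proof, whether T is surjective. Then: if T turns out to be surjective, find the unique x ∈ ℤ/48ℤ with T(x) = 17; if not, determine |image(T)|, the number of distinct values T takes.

T(0) = 0^33 = 0.
T(6): Repeated squaring mod 48: 6^1 ≡ 6, 6^2 ≡ 6² = 36, 6^4 ≡ 36² = 1296 ≡ 0, 6^8 ≡ 0² = 0, 6^16 ≡ 0² = 0, 6^32 ≡ 0² = 0. Since 33 = 32 + 1, 6^33 ≡ 0·6: 0·6 = 0. So 6^33 ≡ 0 (mod 48).
So T(0) = T(6) = 0 while 0 ≠ 6, so T is not injective.
A non-injective map from the 48-element set ℤ/48ℤ to itself takes at most 47 distinct values, so it cannot be surjective. Hence T is not surjective.
Since T is not surjective, we determine |image(T)|. Computing x^33 mod 48 for each x (by repeated squaring, reducing mod 48 at every step), the values T(0), T(1), …, T(47) are: 0, 1, 32, 3, 16, 5, 0, 7, 32, 9, 16, 11, 0, 13, 32, 15, 16, 17, 0, 19, 32, 21, 16, 23, 0, 25, 32, 27, 16, 29, 0, 31, 32, 33, 16, 35, 0, 37, 32, 39, 16, 41, 0, 43, 32, 45, 16, 47.
The distinct values are {0, 1, 3, 5, 7, 9, 11, 13, 15, 16, 17, 19, 21, 23, 25, 27, 29, 31, 32, 33, 35, 37, 39, 41, 43, 45, 47}; there are 27 of them.

27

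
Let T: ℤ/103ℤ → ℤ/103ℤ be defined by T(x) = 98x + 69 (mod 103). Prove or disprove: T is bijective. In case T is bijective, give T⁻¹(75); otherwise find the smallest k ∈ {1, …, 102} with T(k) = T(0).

40

Suppose T(a) = T(b) in ℤ/103ℤ. Then 98a + 69 ≡ 98b + 69 (mod 103), so 98(a − b) ≡ 0 (mod 103).
Since gcd(98, 103) = 1, 98 is invertible modulo 103, therefore a − b ≡ 0 (mod 103), i.e. a = b.
We now compute 98⁻¹ mod 103 explicitly. Euclid's algorithm: 103 = 1·98 + 5, 98 = 19·5 + 3, 5 = 1·3 + 2, 3 = 1·2 + 1; back-substituting gives 1 = 41·98 − 39·103, so 98⁻¹ ≡ 41 (mod 103).
Then y ↦ 41(y − 69) is a two-sided inverse to T, so every y ∈ ℤ/103ℤ has a preimage.
Thus T is bijective.
Since T is bijective, we compute T⁻¹(75): solve 98x + 69 ≡ 75 (mod 103), i.e. 98x ≡ 6 (mod 103).
Multiplying by 98⁻¹ = 41 gives x ≡ 41·6 = 246 = 2·103 + 40 ≡ 40 (mod 103).
Check: T(40) = 98·40 + 69 = 3989 = 38·103 + 75 ≡ 75 (mod 103).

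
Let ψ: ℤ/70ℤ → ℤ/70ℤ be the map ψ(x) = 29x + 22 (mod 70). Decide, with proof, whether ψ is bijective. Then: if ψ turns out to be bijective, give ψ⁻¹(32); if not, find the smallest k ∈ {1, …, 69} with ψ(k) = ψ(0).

Recall: ψ is injective when ψ(u) = ψ(v) forces u = v.
Suppose ψ(u) = ψ(v) in ℤ/70ℤ. Then 29u + 22 ≡ 29v + 22 (mod 70), so 29(u − v) ≡ 0 (mod 70).
Since gcd(29, 70) = 1, 29 is invertible modulo 70, thus u − v ≡ 0 (mod 70), i.e. u = v.
We now compute 29⁻¹ mod 70 explicitly. Euclid's algorithm: 70 = 2·29 + 12, 29 = 2·12 + 5, 12 = 2·5 + 2, 5 = 2·2 + 1; back-substituting gives 1 = 29·29 − 12·70, so 29⁻¹ ≡ 29 (mod 70).
Then y ↦ 29(y − 22) is a two-sided inverse to ψ, so every y ∈ ℤ/70ℤ has a preimage.
Hence ψ is bijective.
Since ψ is bijective, we compute ψ⁻¹(32): solve 29x + 22 ≡ 32 (mod 70), i.e. 29x ≡ 10 (mod 70).
Multiplying by 29⁻¹ = 29 gives x ≡ 29·10 = 290 = 4·70 + 10 ≡ 10 (mod 70).
Check: ψ(10) = 29·10 + 22 = 312 = 4·70 + 32 ≡ 32 (mod 70).

10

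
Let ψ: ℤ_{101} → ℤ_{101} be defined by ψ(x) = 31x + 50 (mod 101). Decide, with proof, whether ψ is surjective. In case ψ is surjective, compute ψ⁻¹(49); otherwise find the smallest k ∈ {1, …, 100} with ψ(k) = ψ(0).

13

Recall: ψ is surjective if every y in the codomain equals ψ(x) for some x in the domain.
Since gcd(31, 101) = 1, 31 is invertible modulo 101. Euclid's algorithm: 101 = 3·31 + 8, 31 = 3·8 + 7, 8 = 1·7 + 1; back-substituting gives 1 = 88·31 − 27·101, so 31⁻¹ ≡ 88 (mod 101).
For any y ∈ ℤ_{101}, x = 88(y − 50) mod 101 satisfies ψ(x) = 31·88(y − 50) + 50 ≡ y (since 31·88 ≡ 1 mod 101). So every y has a preimage.
Thus ψ is surjective.
Since ψ is surjective, we find ψ⁻¹(49): we need 31x ≡ 49 − 50 ≡ 100 (mod 101). Using 31⁻¹ = 88: x ≡ 88·100 = 8800 = 87·101 + 13, so x = 13.
Check: ψ(13) = 31·13 + 50 = 453 = 4·101 + 49 ≡ 49 (mod 101).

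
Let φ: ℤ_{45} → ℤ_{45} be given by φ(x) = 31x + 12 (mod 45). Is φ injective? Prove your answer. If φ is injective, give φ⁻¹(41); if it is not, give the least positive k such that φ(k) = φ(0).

14

Recall that φ is injective if φ(s) = φ(t) implies s = t.
Suppose φ(s) = φ(t) in ℤ_{45}. Then 31s + 12 ≡ 31t + 12 (mod 45), hence 31(s − t) ≡ 0 (mod 45).
Since gcd(31, 45) = 1, 31 is invertible modulo 45, therefore s − t ≡ 0 (mod 45), i.e. s = t.
So φ is injective.
We now compute 31⁻¹ mod 45 explicitly. Euclid's algorithm: 45 = 1·31 + 14, 31 = 2·14 + 3, 14 = 4·3 + 2, 3 = 1·2 + 1; back-substituting gives 1 = 16·31 − 11·45, so 31⁻¹ ≡ 16 (mod 45).
Since φ is injective, we find φ⁻¹(41): we need 31x ≡ 41 − 12 ≡ 29 (mod 45). Using 31⁻¹ = 16: x ≡ 16·29 = 464 = 10·45 + 14, so x = 14.
Check: φ(14) = 31·14 + 12 = 446 = 9·45 + 41 ≡ 41 (mod 45).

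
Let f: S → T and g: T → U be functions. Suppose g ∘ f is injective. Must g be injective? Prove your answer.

not injective

No. Take S = {1, 2}, T = {1, 2, 3}, U = {1, 2, 3}, f(a) = a for each a ∈ S, and g(b) = 2 if b ∈ {2, 3} else g(b) = b.
Then g ∘ f = f is injective (S ⊂ T and f is the inclusion), but g(2) = g(3) = 2 with 2 ≠ 3, so g is not injective.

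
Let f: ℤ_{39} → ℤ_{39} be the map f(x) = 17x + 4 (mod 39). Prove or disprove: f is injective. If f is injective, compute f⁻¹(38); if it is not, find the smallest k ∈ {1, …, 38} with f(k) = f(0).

If f(u) = f(v), then 17u ≡ 17v (mod 39). Because gcd(17, 39) = 1, we may cancel 17 to get u ≡ v (mod 39).
Hence f is injective.
We now compute 17⁻¹ mod 39 explicitly. Euclid's algorithm: 39 = 2·17 + 5, 17 = 3·5 + 2, 5 = 2·2 + 1; back-substituting gives 1 = 23·17 − 10·39, so 17⁻¹ ≡ 23 (mod 39).
Since f is injective, we compute f⁻¹(38): solve 17x + 4 ≡ 38 (mod 39), i.e. 17x ≡ 34 (mod 39).
Multiplying by 17⁻¹ = 23 gives x ≡ 23·34 = 782 = 20·39 + 2 ≡ 2 (mod 39).
Check: f(2) = 17·2 + 4 = 38 ≡ 38 (mod 39).

2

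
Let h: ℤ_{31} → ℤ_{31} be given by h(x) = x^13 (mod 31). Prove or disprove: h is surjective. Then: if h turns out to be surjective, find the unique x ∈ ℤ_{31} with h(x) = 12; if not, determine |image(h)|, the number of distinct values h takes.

Since 31 is prime, the nonzero elements of ℤ_{31} form a cyclic group of order 30.
As gcd(13, 30) = 1, raising to the 13th power is a bijection on this group: if a^13 ≡ b^13 then (ab^{−1})^13 = 1, and the only element of order dividing gcd(13, 30) = 1 is 1, so a = b.
With h(0) = 0 this makes h injective on all of ℤ_{31}, hence bijective (finite equal-size domain and codomain). In particular h is surjective.
Since h is surjective, we find the preimage of 12. The inverse of x ↦ x^13 on (ℤ_{31})^× is x ↦ x^7, because 13·7 = 91 = 3·30 + 1 ≡ 1 (mod 30) and x^{30} = 1 for x ≠ 0 (Fermat). So h⁻¹(12) = 12^7 mod 31.
Repeated squaring mod 31: 12^1 ≡ 12, 12^2 ≡ 12² = 144 ≡ 20, 12^4 ≡ 20² = 400 ≡ 28. Since 7 = 4 + 2 + 1, 12^7 ≡ 28·20·12: 28·20 = 560 ≡ 2, then 2·12 = 24. So 12^7 ≡ 24 (mod 31).
Hence h⁻¹(12) = 24.

24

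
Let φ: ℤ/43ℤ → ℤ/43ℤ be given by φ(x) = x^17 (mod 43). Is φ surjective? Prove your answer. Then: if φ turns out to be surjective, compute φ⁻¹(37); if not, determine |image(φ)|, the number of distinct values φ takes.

Since 43 is prime, the nonzero elements of ℤ/43ℤ form a cyclic group of order 42.
As gcd(17, 42) = 1, raising to the 17th power is a bijection on this group: if u^17 ≡ v^17 then (uv^{−1})^17 = 1, and the only element of order dividing gcd(17, 42) = 1 is 1, so u = v.
With φ(0) = 0 this makes φ injective on all of ℤ/43ℤ, hence bijective (finite equal-size domain and codomain). In particular φ is surjective.
Since φ is surjective, we find the preimage of 37. The inverse of x ↦ x^17 on (ℤ/43ℤ)^× is x ↦ x^5, because 17·5 = 85 = 2·42 + 1 ≡ 1 (mod 42) and x^{42} = 1 for x ≠ 0 (Fermat). So φ⁻¹(37) = 37^5 mod 43.
Repeated squaring mod 43: 37^1 ≡ 37, 37^2 ≡ 37² = 1369 ≡ 36, 37^4 ≡ 36² = 1296 ≡ 6. Since 5 = 4 + 1, 37^5 ≡ 6·37: 6·37 = 222 ≡ 7. So 37^5 ≡ 7 (mod 43).
Hence φ⁻¹(37) = 7.

7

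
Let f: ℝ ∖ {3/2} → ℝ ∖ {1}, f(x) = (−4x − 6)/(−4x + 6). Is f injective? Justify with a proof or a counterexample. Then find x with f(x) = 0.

-3/2

Suppose f(x_1) = f(x_2). Cross-multiplying: (−4x_1 − 6)(−4x_2 + 6) = (−4x_2 − 6)(−4x_1 + 6).
Expanding both sides and cancelling the symmetric terms leaves −48·(x_1 − x_2) = 0. Since −48 ≠ 0, x_1 = x_2. So f is injective.
Solving f(x) = 0: cross-multiplying gives −4x − 6 = 0(−4x + 6), which rearranges to −4x = 6, so x = −3/2.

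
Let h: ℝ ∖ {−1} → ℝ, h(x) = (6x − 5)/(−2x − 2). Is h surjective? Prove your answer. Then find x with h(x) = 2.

If h(x) = −3, cross-multiplying gives −2(6x − 5) = 6(−2x − 2), which simplifies to 10 = −12 — false.  So −3 has no preimage and h is not surjective.
Solving h(x) = 2: cross-multiplying gives 6x − 5 = 2(−2x − 2), which rearranges to 10x = 1, so x = 1/10.

1/10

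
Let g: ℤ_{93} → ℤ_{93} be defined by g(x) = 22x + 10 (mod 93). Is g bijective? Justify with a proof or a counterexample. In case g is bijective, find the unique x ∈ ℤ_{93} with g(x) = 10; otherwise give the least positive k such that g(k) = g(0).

Recall that g is injective if g(u) = g(v) implies u = v.
Suppose g(u) = g(v) in ℤ_{93}. Then 22u + 10 ≡ 22v + 10 (mod 93), thus 22(u − v) ≡ 0 (mod 93).
Since gcd(22, 93) = 1, 22 is invertible modulo 93, hence u − v ≡ 0 (mod 93), i.e. u = v.
We now compute 22⁻¹ mod 93 explicitly. Euclid's algorithm: 93 = 4·22 + 5, 22 = 4·5 + 2, 5 = 2·2 + 1; back-substituting gives 1 = 55·22 − 13·93, so 22⁻¹ ≡ 55 (mod 93).
Then y ↦ 55(y − 10) is a two-sided inverse to g, so every y ∈ ℤ_{93} has a preimage.
Hence g is bijective.
Since g is bijective, we compute g⁻¹(10): solve 22x + 10 ≡ 10 (mod 93), i.e. 22x ≡ 0 (mod 93).
Multiplying by 22⁻¹ = 55 gives x ≡ 55·0 = 0 ≡ 0 (mod 93).
Check: g(0) = 22·0 + 10 = 10 ≡ 10 (mod 93).

0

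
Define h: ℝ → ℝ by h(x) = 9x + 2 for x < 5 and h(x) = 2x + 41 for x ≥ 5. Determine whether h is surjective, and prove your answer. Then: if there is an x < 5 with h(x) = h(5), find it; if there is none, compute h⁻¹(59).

Both pieces are strictly increasing (slopes 9 and 2), so each is injective on its own interval.
The left piece maps (−∞, 5) onto (−∞, 47); the right piece maps [5, ∞) onto [51, ∞).
The union (−∞, 47) ∪ [51, ∞) omits the interval between 47 and 51; in particular 47 has no preimage. So h is not surjective.
Because the two images are disjoint, no x < 5 has h(x) = h(5), so we compute h⁻¹(59): 59 lies in [51, ∞), so solve 2x + 41 = 59: x = (59 − 41)/2 = 9.

9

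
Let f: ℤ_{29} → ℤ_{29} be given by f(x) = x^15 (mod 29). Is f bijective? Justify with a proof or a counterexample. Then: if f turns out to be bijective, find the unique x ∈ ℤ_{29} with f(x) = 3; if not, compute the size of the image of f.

26

Since 29 is prime, the nonzero elements of ℤ_{29} form a cyclic group of order 28.
As gcd(15, 28) = 1, raising to the 15th power is a bijection on this group: if u^15 ≡ v^15 then (uv^{−1})^15 = 1, and the only element of order dividing gcd(15, 28) = 1 is 1, so u = v.
With f(0) = 0 this makes f injective on all of ℤ_{29}, hence bijective (finite equal-size domain and codomain). In particular f is bijective.
Since f is bijective, we find the preimage of 3. The inverse of x ↦ x^15 on (ℤ_{29})^× is x ↦ x^15, because 15·15 = 225 = 8·28 + 1 ≡ 1 (mod 28) and x^{28} = 1 for x ≠ 0 (Fermat). So f⁻¹(3) = 3^15 mod 29.
Repeated squaring mod 29: 3^1 ≡ 3, 3^2 ≡ 3² = 9, 3^4 ≡ 9² = 81 ≡ 23, 3^8 ≡ 23² = 529 ≡ 7. Since 15 = 8 + 4 + 2 + 1, 3^15 ≡ 7·23·9·3: 7·23 = 161 ≡ 16, then 16·9 = 144 ≡ 28, then 28·3 = 84 ≡ 26. So 3^15 ≡ 26 (mod 29).
Hence f⁻¹(3) = 26.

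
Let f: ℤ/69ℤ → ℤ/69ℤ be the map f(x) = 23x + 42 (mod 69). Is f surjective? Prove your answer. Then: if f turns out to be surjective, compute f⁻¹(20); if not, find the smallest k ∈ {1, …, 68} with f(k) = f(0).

3

Since gcd(23, 69) = 23, we have 23x ≡ 0 (mod 23) for all x, so f(x) ≡ 19 (mod 23).
But 0 ≢ 19 (mod 23), so 0 ∈ ℤ/69ℤ has no preimage. Therefore f is not surjective.
Since f is not surjective, we find the least positive k with f(k) = f(0): this means 23k ≡ 0 (mod 69), i.e. 69 ∣ 23k. Since gcd(23, 69) = 23, dividing through by 23 this holds exactly when 3 ∣ k.
The smallest positive such k is 3.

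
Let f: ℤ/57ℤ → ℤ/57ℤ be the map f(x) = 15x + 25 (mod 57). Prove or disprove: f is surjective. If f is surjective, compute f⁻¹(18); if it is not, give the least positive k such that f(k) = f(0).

Recall: surjectivity means every element of the codomain has a preimage under f.
Since gcd(15, 57) = 3, we have 15x ≡ 0 (mod 3) for all x, so f(x) ≡ 1 (mod 3).
But 0 ≢ 1 (mod 3), so 0 ∈ ℤ/57ℤ has no preimage. Therefore f is not surjective.
Since f is not surjective, we find the least positive k with f(k) = f(0): this means 15k ≡ 0 (mod 57), i.e. 57 ∣ 15k. Since gcd(15, 57) = 3, dividing through by 3 this holds exactly when 19 ∣ 5k, and as gcd(5, 19) = 1, exactly when 19 ∣ k.
The smallest positive such k is 19.

19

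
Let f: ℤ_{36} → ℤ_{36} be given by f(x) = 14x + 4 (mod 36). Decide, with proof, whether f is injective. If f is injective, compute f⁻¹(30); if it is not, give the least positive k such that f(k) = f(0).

Recall: injectivity means: for all s, t in the domain, f(s) = f(t) implies s = t.
We have gcd(14, 36) = 2 > 1. Taking s = 0 and t = 18: f(0) = 4 and f(18) = 14·18 + 4 = 256 ≡ 4 (mod 36).
So f(0) = f(18) while 0 ≠ 18, therefore f is not injective.
Since f is not injective, we find the least positive k with f(k) = f(0): this means 14k ≡ 0 (mod 36), i.e. 36 ∣ 14k. Since gcd(14, 36) = 2, dividing through by 2 this holds exactly when 18 ∣ 7k, and as gcd(7, 18) = 1, exactly when 18 ∣ k.
The smallest positive such k is 18.

18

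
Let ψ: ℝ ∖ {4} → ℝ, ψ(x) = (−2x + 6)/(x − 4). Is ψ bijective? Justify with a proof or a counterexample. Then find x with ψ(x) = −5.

14/3

If ψ(x) = −2, cross-multiplying gives 1(−2x + 6) = −2(x − 4), which simplifies to 6 = 8 — false.  So −2 has no preimage and ψ is not surjective.
Hence ψ is not bijective.
Solving ψ(x) = −5: cross-multiplying gives −2x + 6 = −5(x − 4), which rearranges to 3x = 14, so x = 14/3.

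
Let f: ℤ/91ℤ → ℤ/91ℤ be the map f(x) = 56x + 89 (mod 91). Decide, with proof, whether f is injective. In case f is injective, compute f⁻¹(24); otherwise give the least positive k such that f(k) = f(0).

We have gcd(56, 91) = 7 > 1. Taking a = 0 and b = 13: f(0) = 89 and f(13) = 56·13 + 89 = 817 ≡ 89 (mod 91).
So f(0) = f(13) while 0 ≠ 13, thus f is not injective.
Since f is not injective, we find the least positive k with f(k) = f(0): this means 56k ≡ 0 (mod 91), i.e. 91 ∣ 56k. Since gcd(56, 91) = 7, dividing through by 7 this holds exactly when 13 ∣ 8k, and as gcd(8, 13) = 1, exactly when 13 ∣ k.
The smallest positive such k is 13.

13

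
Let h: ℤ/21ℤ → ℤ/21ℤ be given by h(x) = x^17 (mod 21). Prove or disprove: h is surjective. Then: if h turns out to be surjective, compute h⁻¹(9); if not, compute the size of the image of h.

Computing x^17 mod 21 for each x (by repeated squaring, reducing mod 21 at every step), the values h(0), h(1), …, h(20) are: 0, 1, 11, 12, 16, 17, 6, 7, 8, 18, 19, 2, 3, 13, 14, 15, 4, 5, 9, 10, 20.
Every element of ℤ/21ℤ appears exactly once in this list, so h is a bijection, and in particular surjective.
Since h is surjective, we read off the preimage of 9 from the same table: h(18) = 9, so h⁻¹(9) = 18.

18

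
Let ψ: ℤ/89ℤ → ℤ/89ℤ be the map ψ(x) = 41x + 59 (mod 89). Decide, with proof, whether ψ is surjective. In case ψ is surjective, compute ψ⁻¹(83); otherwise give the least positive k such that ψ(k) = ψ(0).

44

Recall that ψ is surjective if every y in the codomain equals ψ(x) for some x in the domain.
Since gcd(41, 89) = 1, 41 is invertible modulo 89. Euclid's algorithm: 89 = 2·41 + 7, 41 = 5·7 + 6, 7 = 1·6 + 1; back-substituting gives 1 = 76·41 − 35·89, so 41⁻¹ ≡ 76 (mod 89).
For any y ∈ ℤ/89ℤ, x = 76(y − 59) mod 89 satisfies ψ(x) = 41·76(y − 59) + 59 ≡ y (since 41·76 ≡ 1 mod 89). So every y has a preimage.
Thus ψ is surjective.
Since ψ is surjective, we compute ψ⁻¹(83): solve 41x + 59 ≡ 83 (mod 89), i.e. 41x ≡ 24 (mod 89).
Multiplying by 41⁻¹ = 76 gives x ≡ 76·24 = 1824 = 20·89 + 44 ≡ 44 (mod 89).
Check: ψ(44) = 41·44 + 59 = 1863 = 20·89 + 83 ≡ 83 (mod 89).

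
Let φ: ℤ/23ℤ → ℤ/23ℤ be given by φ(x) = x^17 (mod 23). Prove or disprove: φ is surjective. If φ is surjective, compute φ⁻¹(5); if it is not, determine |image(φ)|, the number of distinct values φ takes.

21

Since 23 is prime, the nonzero elements of ℤ/23ℤ form a cyclic group of order 22.
As gcd(17, 22) = 1, raising to the 17th power is a bijection on this group: if x_1^17 ≡ x_2^17 then (x_1x_2^{−1})^17 = 1, and the only element of order dividing gcd(17, 22) = 1 is 1, so x_1 = x_2.
With φ(0) = 0 this makes φ injective on all of ℤ/23ℤ, hence bijective (finite equal-size domain and codomain). In particular φ is surjective.
Since φ is surjective, we find the preimage of 5. The inverse of x ↦ x^17 on (ℤ/23ℤ)^× is x ↦ x^13, because 17·13 = 221 = 10·22 + 1 ≡ 1 (mod 22) and x^{22} = 1 for x ≠ 0 (Fermat). So φ⁻¹(5) = 5^13 mod 23.
Repeated squaring mod 23: 5^1 ≡ 5, 5^2 ≡ 5² = 25 ≡ 2, 5^4 ≡ 2² = 4, 5^8 ≡ 4² = 16. Since 13 = 8 + 4 + 1, 5^13 ≡ 16·4·5: 16·4 = 64 ≡ 18, then 18·5 = 90 ≡ 21. So 5^13 ≡ 21 (mod 23).
Hence φ⁻¹(5) = 21.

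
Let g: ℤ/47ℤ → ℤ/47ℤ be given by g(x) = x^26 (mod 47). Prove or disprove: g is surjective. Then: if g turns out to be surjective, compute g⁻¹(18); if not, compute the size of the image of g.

24

g(23): Repeated squaring mod 47: 23^1 ≡ 23, 23^2 ≡ 23² = 529 ≡ 12, 23^4 ≡ 12² = 144 ≡ 3, 23^8 ≡ 3² = 9, 23^16 ≡ 9² = 81 ≡ 34. Since 26 = 16 + 8 + 2, 23^26 ≡ 34·9·12: 34·9 = 306 ≡ 24, then 24·12 = 288 ≡ 6. So 23^26 ≡ 6 (mod 47).
g(24): Repeated squaring mod 47: 24^1 ≡ 24, 24^2 ≡ 24² = 576 ≡ 12, 24^4 ≡ 12² = 144 ≡ 3, 24^8 ≡ 3² = 9, 24^16 ≡ 9² = 81 ≡ 34. Since 26 = 16 + 8 + 2, 24^26 ≡ 34·9·12: 34·9 = 306 ≡ 24, then 24·12 = 288 ≡ 6. So 24^26 ≡ 6 (mod 47).
So g(23) = g(24) = 6 while 23 ≠ 24, hence g is not injective.
A non-injective map from the 47-element set ℤ/47ℤ to itself takes at most 46 distinct values, so it cannot be surjective. So g is not surjective.
Since g is not surjective, we determine |image(g)|. Computing x^26 mod 47 for each x (by repeated squaring, reducing mod 47 at every step), the values g(0), g(1), …, g(46) are: 0, 1, 8, 27, 17, 16, 28, 14, 42, 24, 34, 32, 36, 12, 18, 9, 7, 25, 4, 3, 37, 2, 21, 6, 6, 21, 2, 37, 3, 4, 25, 7, 9, 18, 12, 36, 32, 34, 24, 42, 14, 28, 16, 17, 27, 8, 1.
The distinct values are {0, 1, 2, 3, 4, 6, 7, 8, 9, 12, 14, 16, 17, 18, 21, 24, 25, 27, 28, 32, 34, 36, 37, 42}; there are 24 of them.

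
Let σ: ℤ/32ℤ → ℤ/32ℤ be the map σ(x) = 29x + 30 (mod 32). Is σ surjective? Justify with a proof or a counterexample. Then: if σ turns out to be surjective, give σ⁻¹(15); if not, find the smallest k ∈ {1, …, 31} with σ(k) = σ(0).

Recall: surjectivity means every element of the codomain has a preimage under σ.
Since gcd(29, 32) = 1, 29 is invertible modulo 32. Euclid's algorithm: 32 = 1·29 + 3, 29 = 9·3 + 2, 3 = 1·2 + 1; back-substituting gives 1 = 21·29 − 19·32, so 29⁻¹ ≡ 21 (mod 32).
For any y ∈ ℤ/32ℤ, x = 21(y − 30) mod 32 satisfies σ(x) = 29·21(y − 30) + 30 ≡ y (since 29·21 ≡ 1 mod 32). So every y has a preimage.
So σ is surjective.
Since σ is surjective, we compute σ⁻¹(15): solve 29x + 30 ≡ 15 (mod 32), i.e. 29x ≡ 17 (mod 32).
Multiplying by 29⁻¹ = 21 gives x ≡ 21·17 = 357 = 11·32 + 5 ≡ 5 (mod 32).
Check: σ(5) = 29·5 + 30 = 175 = 5·32 + 15 ≡ 15 (mod 32).

5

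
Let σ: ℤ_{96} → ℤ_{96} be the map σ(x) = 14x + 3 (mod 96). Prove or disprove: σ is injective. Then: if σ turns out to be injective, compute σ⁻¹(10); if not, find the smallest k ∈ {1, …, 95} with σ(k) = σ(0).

We have gcd(14, 96) = 2 > 1. Taking u = 0 and v = 48: σ(0) = 3 and σ(48) = 14·48 + 3 = 675 ≡ 3 (mod 96).
So σ(0) = σ(48) while 0 ≠ 48, hence σ is not injective.
Since σ is not injective, we find the least positive k with σ(k) = σ(0): this means 14k ≡ 0 (mod 96), i.e. 96 ∣ 14k. Since gcd(14, 96) = 2, dividing through by 2 this holds exactly when 48 ∣ 7k, and as gcd(7, 48) = 1, exactly when 48 ∣ k.
The smallest positive such k is 48.

48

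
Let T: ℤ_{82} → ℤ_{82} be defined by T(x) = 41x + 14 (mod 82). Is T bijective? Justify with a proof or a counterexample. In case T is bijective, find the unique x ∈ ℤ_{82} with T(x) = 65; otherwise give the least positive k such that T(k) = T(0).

We have gcd(41, 82) = 41 > 1. Taking s = 0 and t = 2: T(0) = 14 and T(2) = 41·2 + 14 = 96 ≡ 14 (mod 82).
So T(0) = T(2) while 0 ≠ 2, therefore T is not injective, hence not bijective.
Since T is not bijective, we find the least positive k with T(k) = T(0): this means 41k ≡ 0 (mod 82), i.e. 82 ∣ 41k. Since gcd(41, 82) = 41, dividing through by 41 this holds exactly when 2 ∣ k.
The smallest positive such k is 2.

2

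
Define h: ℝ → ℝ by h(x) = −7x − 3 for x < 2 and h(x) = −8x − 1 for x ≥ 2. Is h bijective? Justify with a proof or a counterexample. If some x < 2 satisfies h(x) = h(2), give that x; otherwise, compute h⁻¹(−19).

9/4

Both pieces are strictly decreasing (slopes −7 and −8), so each is injective on its own interval.
The left piece maps (−∞, 2) onto (−17, ∞); the right piece maps [2, ∞) onto (−∞, −17].
Since −17 = −17, the images partition ℝ: h is injective and surjective, hence bijective.
Because the two images are disjoint, no x < 2 has h(x) = h(2), so we compute h⁻¹(−19): −19 lies in (−∞, −17], so solve −8x − 1 = −19: x = (−19 + 1)/(−8) = 9/4.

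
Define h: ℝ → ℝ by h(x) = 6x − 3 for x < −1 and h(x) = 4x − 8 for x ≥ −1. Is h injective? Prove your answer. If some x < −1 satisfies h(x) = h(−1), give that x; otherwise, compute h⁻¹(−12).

Both pieces are strictly increasing (slopes 6 and 4), so each is injective on its own interval.
The left piece maps (−∞, −1) onto (−∞, −9); the right piece maps [−1, ∞) onto [−12, ∞).
These images overlap. In particular h(−1) = −12 (right piece), and solving 6x − 3 = −12 on the left piece gives x = −3/2 < −1.
So h(−3/2) = h(−1) with −3/2 ≠ −1, and h is not injective. This x = −3/2 is the requested value below −1.

-3/2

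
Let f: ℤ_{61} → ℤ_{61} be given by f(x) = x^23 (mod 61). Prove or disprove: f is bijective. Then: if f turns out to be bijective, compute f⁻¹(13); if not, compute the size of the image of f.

Since 61 is prime, the nonzero elements of ℤ_{61} form a cyclic group of order 60.
As gcd(23, 60) = 1, raising to the 23rd power is a bijection on this group: if x_1^23 ≡ x_2^23 then (x_1x_2^{−1})^23 = 1, and the only element of order dividing gcd(23, 60) = 1 is 1, so x_1 = x_2.
With f(0) = 0 this makes f injective on all of ℤ_{61}, hence bijective (finite equal-size domain and codomain). In particular f is bijective.
Since f is bijective, we find the preimage of 13. The inverse of x ↦ x^23 on (ℤ_{61})^× is x ↦ x^47, because 23·47 = 1081 = 18·60 + 1 ≡ 1 (mod 60) and x^{60} = 1 for x ≠ 0 (Fermat). So f⁻¹(13) = 13^47 mod 61.
Repeated squaring mod 61: 13^1 ≡ 13, 13^2 ≡ 13² = 169 ≡ 47, 13^4 ≡ 47² = 2209 ≡ 13, 13^8 ≡ 13² = 169 ≡ 47, 13^16 ≡ 47² = 2209 ≡ 13, 13^32 ≡ 13² = 169 ≡ 47. Since 47 = 32 + 8 + 4 + 2 + 1, 13^47 ≡ 47·47·13·47·13: 47·47 = 2209 ≡ 13, then 13·13 = 169 ≡ 47, then 47·47 = 2209 ≡ 13, then 13·13 = 169 ≡ 47. So 13^47 ≡ 47 (mod 61).
Hence f⁻¹(13) = 47.

47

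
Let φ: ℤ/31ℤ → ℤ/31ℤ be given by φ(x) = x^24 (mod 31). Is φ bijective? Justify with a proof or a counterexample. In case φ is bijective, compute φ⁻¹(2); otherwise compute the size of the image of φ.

φ(1) = 1^24 = 1.
φ(5): Repeated squaring mod 31: 5^1 ≡ 5, 5^2 ≡ 5² = 25, 5^4 ≡ 25² = 625 ≡ 5, 5^8 ≡ 5² = 25, 5^16 ≡ 25² = 625 ≡ 5. Since 24 = 16 + 8, 5^24 ≡ 5·25: 5·25 = 125 ≡ 1. So 5^24 ≡ 1 (mod 31).
So φ(1) = φ(5) = 1 while 1 ≠ 5, therefore φ is not injective, hence not bijective.
Since φ is not bijective, we determine |image(φ)|. Computing x^24 mod 31 for each x (by repeated squaring, reducing mod 31 at every step), the values φ(0), φ(1), …, φ(30) are: 0, 1, 16, 2, 8, 1, 1, 8, 4, 4, 16, 8, 16, 2, 4, 2, 2, 4, 2, 16, 8, 16, 4, 4, 8, 1, 1, 8, 2, 16, 1.
The distinct values are {0, 1, 2, 4, 8, 16}; there are 6 of them.

6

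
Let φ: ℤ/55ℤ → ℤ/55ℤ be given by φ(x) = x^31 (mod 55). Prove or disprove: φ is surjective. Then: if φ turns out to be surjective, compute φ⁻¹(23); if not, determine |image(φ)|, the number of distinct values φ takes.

12

Computing x^31 mod 55 for each x (by repeated squaring, reducing mod 55 at every step), the values φ(0), φ(1), …, φ(54) are: 0, 1, 13, 47, 4, 5, 6, 18, 52, 9, 10, 11, 23, 2, 14, 15, 16, 28, 7, 19, 20, 21, 33, 12, 24, 25, 26, 38, 17, 29, 30, 31, 43, 22, 34, 35, 36, 48, 27, 39, 40, 41, 53, 32, 44, 45, 46, 3, 37, 49, 50, 51, 8, 42, 54.
Every element of ℤ/55ℤ appears exactly once in this list, so φ is a bijection, and in particular surjective.
Since φ is surjective, we read off the preimage of 23 from the same table: φ(12) = 23, so φ⁻¹(23) = 12.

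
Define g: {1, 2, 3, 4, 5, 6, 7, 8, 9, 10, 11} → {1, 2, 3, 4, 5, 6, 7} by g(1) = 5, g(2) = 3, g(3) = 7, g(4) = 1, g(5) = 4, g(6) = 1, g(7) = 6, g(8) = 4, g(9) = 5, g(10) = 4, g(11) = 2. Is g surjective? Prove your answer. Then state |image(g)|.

Every element of the codomain has a preimage: 1 = g(4), 2 = g(11), 3 = g(2), 4 = g(5), 5 = g(1), 6 = g(7), 7 = g(3).
So g is surjective.
The image of g is {1, 2, 3, 4, 5, 6, 7}, which has 7 elements.

7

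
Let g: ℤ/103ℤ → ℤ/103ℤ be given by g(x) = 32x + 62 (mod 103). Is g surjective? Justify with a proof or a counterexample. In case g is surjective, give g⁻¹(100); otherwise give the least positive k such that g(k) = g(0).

Since gcd(32, 103) = 1, 32 is invertible modulo 103. Euclid's algorithm: 103 = 3·32 + 7, 32 = 4·7 + 4, 7 = 1·4 + 3, 4 = 1·3 + 1; back-substituting gives 1 = 29·32 − 9·103, so 32⁻¹ ≡ 29 (mod 103).
Then y ↦ 29(y − 62) is a two-sided inverse to g, so every y ∈ ℤ/103ℤ has a preimage.
So g is surjective.
Since g is surjective, we compute g⁻¹(100): solve 32x + 62 ≡ 100 (mod 103), i.e. 32x ≡ 38 (mod 103).
Multiplying by 32⁻¹ = 29 gives x ≡ 29·38 = 1102 = 10·103 + 72 ≡ 72 (mod 103).
Check: g(72) = 32·72 + 62 = 2366 = 22·103 + 100 ≡ 100 (mod 103).

72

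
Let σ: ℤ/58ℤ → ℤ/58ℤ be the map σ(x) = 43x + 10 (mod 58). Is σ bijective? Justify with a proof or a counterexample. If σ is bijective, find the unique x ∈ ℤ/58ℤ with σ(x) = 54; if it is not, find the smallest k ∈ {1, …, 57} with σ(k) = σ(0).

28

Suppose σ(u) = σ(v) in ℤ/58ℤ. Then 43u + 10 ≡ 43v + 10 (mod 58), therefore 43(u − v) ≡ 0 (mod 58).
Since gcd(43, 58) = 1, 43 is invertible modulo 58, hence u − v ≡ 0 (mod 58), i.e. u = v.
We now compute 43⁻¹ mod 58 explicitly. Euclid's algorithm: 58 = 1·43 + 15, 43 = 2·15 + 13, 15 = 1·13 + 2, 13 = 6·2 + 1; back-substituting gives 1 = 27·43 − 20·58, so 43⁻¹ ≡ 27 (mod 58).
For any y ∈ ℤ/58ℤ, x = 27(y − 10) mod 58 satisfies σ(x) = 43·27(y − 10) + 10 ≡ y (since 43·27 ≡ 1 mod 58). So every y has a preimage.
Hence σ is bijective.
Since σ is bijective, we find σ⁻¹(54): we need 43x ≡ 54 − 10 ≡ 44 (mod 58). Using 43⁻¹ = 27: x ≡ 27·44 = 1188 = 20·58 + 28, so x = 28.
Check: σ(28) = 43·28 + 10 = 1214 = 20·58 + 54 ≡ 54 (mod 58).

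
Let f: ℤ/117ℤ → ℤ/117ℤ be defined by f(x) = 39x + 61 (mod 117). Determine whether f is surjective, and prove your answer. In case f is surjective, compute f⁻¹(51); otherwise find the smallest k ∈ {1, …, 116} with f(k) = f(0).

3

Recall: surjectivity means every element of the codomain has a preimage under f.
Since gcd(39, 117) = 39, we have 39x ≡ 0 (mod 39) for all x, so f(x) ≡ 22 (mod 39).
But 0 ≢ 22 (mod 39), so 0 ∈ ℤ/117ℤ has no preimage. Hence f is not surjective.
Since f is not surjective, we find the least positive k with f(k) = f(0): this means 39k ≡ 0 (mod 117), i.e. 117 ∣ 39k. Since gcd(39, 117) = 39, dividing through by 39 this holds exactly when 3 ∣ k.
The smallest positive such k is 3.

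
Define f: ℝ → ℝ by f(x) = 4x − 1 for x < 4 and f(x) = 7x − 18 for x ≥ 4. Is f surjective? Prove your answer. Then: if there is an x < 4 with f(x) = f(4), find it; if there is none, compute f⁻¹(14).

11/4

Both pieces are strictly increasing (slopes 4 and 7), so each is injective on its own interval.
The left piece maps (−∞, 4) onto (−∞, 15); the right piece maps [4, ∞) onto [10, ∞).
The union (−∞, 15) ∪ [10, ∞) covers ℝ, so f is surjective.
For the follow-up: the images overlap, so an x < 4 with f(x) = f(4) exists. f(4) = 10; solving 4x − 1 = 10 for x < 4 gives x = (10 + 1)/4 = 11/4.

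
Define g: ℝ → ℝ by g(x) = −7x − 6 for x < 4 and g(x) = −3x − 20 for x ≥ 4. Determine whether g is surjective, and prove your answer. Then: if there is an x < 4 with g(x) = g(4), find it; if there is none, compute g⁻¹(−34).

26/7

Both pieces are strictly decreasing (slopes −7 and −3), so each is injective on its own interval.
The left piece maps (−∞, 4) onto (−34, ∞); the right piece maps [4, ∞) onto (−∞, −32].
The union (−34, ∞) ∪ (−∞, −32] covers ℝ, so g is surjective.
For the follow-up: the images overlap, so an x < 4 with g(x) = g(4) exists. g(4) = −32; solving −7x − 6 = −32 for x < 4 gives x = (−32 + 6)/(−7) = 26/7.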